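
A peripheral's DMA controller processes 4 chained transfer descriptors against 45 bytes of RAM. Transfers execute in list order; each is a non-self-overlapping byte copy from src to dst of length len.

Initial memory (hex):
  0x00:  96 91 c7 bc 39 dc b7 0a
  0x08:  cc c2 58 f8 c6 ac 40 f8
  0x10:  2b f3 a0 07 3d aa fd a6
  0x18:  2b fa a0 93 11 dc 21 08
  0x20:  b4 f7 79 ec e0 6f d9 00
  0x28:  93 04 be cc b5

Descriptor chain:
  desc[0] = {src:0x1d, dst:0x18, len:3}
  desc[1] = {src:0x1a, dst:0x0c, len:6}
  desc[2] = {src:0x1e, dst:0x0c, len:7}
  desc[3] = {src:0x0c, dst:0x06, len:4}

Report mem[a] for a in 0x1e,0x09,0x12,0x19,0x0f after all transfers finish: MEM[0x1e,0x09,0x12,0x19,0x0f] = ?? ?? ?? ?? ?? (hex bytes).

MEM[0x1e,0x09,0x12,0x19,0x0f] = 21 f7 e0 21 f7

#0 dst[0x18+3] := {0xdc,0x21,0x08}
#1 dst[0x0c+6] := {0x08,0x93,0x11,0xdc,0x21,0x08}
#2 dst[0x0c+7] := {0x21,0x08,0xb4,0xf7,0x79,0xec,0xe0}
#3 dst[0x06+4] := {0x21,0x08,0xb4,0xf7}
query mem[0x1e]=0x21, mem[0x09]=0xf7, mem[0x12]=0xe0, mem[0x19]=0x21, mem[0x0f]=0xf7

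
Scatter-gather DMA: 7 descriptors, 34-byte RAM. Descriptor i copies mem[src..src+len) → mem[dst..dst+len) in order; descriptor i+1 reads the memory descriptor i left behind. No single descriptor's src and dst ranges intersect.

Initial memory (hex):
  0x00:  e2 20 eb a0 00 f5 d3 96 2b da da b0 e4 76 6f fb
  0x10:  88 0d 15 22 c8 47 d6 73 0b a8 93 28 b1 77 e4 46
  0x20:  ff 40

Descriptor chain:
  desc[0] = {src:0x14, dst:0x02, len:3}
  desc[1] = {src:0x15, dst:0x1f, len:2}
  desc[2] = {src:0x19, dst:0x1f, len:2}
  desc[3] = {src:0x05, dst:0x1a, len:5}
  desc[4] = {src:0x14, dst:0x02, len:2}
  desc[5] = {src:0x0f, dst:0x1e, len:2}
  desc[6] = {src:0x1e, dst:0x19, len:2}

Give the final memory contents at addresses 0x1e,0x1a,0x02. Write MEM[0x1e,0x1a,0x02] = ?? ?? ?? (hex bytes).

MEM[0x1e,0x1a,0x02] = fb 88 c8

#0 dst[0x02+3] := {0xc8,0x47,0xd6}
#1 dst[0x1f+2] := {0x47,0xd6}
#2 dst[0x1f+2] := {0xa8,0x93}
#3 dst[0x1a+5] := {0xf5,0xd3,0x96,0x2b,0xda}
#4 dst[0x02+2] := {0xc8,0x47}
#5 dst[0x1e+2] := {0xfb,0x88}
#6 dst[0x19+2] := {0xfb,0x88}
query mem[0x1e]=0xfb, mem[0x1a]=0x88, mem[0x02]=0xc8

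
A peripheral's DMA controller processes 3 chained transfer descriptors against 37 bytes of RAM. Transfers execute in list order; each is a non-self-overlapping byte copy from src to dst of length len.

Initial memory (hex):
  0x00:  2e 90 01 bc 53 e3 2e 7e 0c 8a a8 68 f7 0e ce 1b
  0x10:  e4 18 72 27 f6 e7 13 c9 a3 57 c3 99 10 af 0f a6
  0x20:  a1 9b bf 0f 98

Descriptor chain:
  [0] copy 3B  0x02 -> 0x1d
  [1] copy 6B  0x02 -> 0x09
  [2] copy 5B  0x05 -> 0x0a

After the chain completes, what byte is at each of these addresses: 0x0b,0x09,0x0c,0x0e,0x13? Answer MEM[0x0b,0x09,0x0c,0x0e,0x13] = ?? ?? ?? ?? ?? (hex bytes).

MEM[0x0b,0x09,0x0c,0x0e,0x13] = 2e 01 7e 01 27

D0: mem[0x1d..0x1f] <- [01 bc 53]
D1: mem[0x09..0x0e] <- [01 bc 53 e3 2e 7e]
D2: mem[0x0a..0x0e] <- [e3 2e 7e 0c 01]
query mem[0x0b]=0x2e, mem[0x09]=0x01, mem[0x0c]=0x7e, mem[0x0e]=0x01, mem[0x13]=0x27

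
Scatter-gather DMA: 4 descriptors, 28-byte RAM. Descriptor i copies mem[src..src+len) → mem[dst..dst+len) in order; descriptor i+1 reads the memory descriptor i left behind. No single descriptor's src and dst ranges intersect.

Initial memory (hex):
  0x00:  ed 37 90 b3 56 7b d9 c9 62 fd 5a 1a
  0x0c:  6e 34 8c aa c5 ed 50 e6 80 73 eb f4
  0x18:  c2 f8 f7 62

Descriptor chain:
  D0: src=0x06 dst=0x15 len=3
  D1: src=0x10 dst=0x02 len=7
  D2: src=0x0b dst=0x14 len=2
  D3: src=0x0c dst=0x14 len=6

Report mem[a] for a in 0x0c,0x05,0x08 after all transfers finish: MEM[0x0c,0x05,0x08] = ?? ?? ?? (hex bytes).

MEM[0x0c,0x05,0x08] = 6e e6 c9

D0: mem[0x15..0x17] <- [d9 c9 62]
D1: mem[0x02..0x08] <- [c5 ed 50 e6 80 d9 c9]
D2: mem[0x14..0x15] <- [1a 6e]
D3: mem[0x14..0x19] <- [6e 34 8c aa c5 ed]
query mem[0x0c]=0x6e, mem[0x05]=0xe6, mem[0x08]=0xc9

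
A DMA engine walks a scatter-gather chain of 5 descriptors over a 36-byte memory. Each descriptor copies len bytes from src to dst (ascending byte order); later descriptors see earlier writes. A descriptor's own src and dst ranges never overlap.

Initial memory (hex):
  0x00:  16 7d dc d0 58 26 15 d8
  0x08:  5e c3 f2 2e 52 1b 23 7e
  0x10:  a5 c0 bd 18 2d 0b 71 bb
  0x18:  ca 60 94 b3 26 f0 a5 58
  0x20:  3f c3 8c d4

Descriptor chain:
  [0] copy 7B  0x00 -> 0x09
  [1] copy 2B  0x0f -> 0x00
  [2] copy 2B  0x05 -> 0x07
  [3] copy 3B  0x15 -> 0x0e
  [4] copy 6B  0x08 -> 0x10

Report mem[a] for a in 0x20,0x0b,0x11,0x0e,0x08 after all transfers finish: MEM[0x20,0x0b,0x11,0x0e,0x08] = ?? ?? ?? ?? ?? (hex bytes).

D0: mem[0x09..0x0f] <- [16 7d dc d0 58 26 15]
D1: mem[0x00..0x01] <- [15 a5]
D2: mem[0x07..0x08] <- [26 15]
D3: mem[0x0e..0x10] <- [0b 71 bb]
D4: mem[0x10..0x15] <- [15 16 7d dc d0 58]
query mem[0x20]=0x3f, mem[0x0b]=0xdc, mem[0x11]=0x16, mem[0x0e]=0x0b, mem[0x08]=0x15

MEM[0x20,0x0b,0x11,0x0e,0x08] = 3f dc 16 0b 15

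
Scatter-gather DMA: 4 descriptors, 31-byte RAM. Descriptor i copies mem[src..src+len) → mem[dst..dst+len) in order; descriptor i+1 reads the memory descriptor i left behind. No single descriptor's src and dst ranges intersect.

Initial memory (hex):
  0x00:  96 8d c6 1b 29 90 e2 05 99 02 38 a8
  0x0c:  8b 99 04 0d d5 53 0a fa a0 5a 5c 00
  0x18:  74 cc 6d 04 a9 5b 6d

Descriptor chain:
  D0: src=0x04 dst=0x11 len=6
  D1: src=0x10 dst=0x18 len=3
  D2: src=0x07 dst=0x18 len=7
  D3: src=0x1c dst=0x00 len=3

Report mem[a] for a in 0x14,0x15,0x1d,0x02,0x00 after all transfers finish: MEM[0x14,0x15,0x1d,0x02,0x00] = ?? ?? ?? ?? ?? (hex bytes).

MEM[0x14,0x15,0x1d,0x02,0x00] = 05 99 8b 99 a8

D0: mem[0x11..0x16] <- [29 90 e2 05 99 02]
D1: mem[0x18..0x1a] <- [d5 29 90]
D2: mem[0x18..0x1e] <- [05 99 02 38 a8 8b 99]
D3: mem[0x00..0x02] <- [a8 8b 99]
query mem[0x14]=0x05, mem[0x15]=0x99, mem[0x1d]=0x8b, mem[0x02]=0x99, mem[0x00]=0xa8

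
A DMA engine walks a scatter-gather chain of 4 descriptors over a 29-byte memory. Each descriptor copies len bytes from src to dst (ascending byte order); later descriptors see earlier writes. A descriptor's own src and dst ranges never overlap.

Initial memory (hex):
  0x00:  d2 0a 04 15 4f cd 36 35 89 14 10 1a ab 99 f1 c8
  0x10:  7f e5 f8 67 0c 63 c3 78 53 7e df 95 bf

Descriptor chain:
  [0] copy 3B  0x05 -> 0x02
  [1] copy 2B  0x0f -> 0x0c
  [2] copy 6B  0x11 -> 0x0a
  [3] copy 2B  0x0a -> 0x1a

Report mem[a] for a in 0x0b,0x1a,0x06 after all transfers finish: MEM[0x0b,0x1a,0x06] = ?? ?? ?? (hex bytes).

D0: mem[0x02..0x04] <- [cd 36 35]
D1: mem[0x0c..0x0d] <- [c8 7f]
D2: mem[0x0a..0x0f] <- [e5 f8 67 0c 63 c3]
D3: mem[0x1a..0x1b] <- [e5 f8]
query mem[0x0b]=0xf8, mem[0x1a]=0xe5, mem[0x06]=0x36

MEM[0x0b,0x1a,0x06] = f8 e5 36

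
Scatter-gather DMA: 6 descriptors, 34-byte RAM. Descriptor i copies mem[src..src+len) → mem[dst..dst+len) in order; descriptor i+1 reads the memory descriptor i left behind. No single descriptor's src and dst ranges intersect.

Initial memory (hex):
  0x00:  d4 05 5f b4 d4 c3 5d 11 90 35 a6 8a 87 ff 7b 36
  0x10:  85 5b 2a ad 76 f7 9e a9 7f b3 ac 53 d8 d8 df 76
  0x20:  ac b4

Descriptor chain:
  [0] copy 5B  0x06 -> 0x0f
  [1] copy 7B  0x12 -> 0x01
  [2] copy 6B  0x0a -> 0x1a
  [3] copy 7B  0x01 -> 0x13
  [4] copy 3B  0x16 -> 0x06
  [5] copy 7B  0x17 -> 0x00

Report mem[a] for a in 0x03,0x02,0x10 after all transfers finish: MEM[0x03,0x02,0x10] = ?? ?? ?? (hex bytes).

  after D0: wrote 5B at 0x0f = 5d119035a6
  after D1: wrote 7B at 0x01 = 35a676f79ea97f
  after D2: wrote 6B at 0x1a = a68a87ff7b5d
  after D3: wrote 7B at 0x13 = 35a676f79ea97f
  after D4: wrote 3B at 0x06 = f79ea9
  after D5: wrote 7B at 0x00 = 9ea97fa68a87ff
query mem[0x03]=0xa6, mem[0x02]=0x7f, mem[0x10]=0x11

MEM[0x03,0x02,0x10] = a6 7f 11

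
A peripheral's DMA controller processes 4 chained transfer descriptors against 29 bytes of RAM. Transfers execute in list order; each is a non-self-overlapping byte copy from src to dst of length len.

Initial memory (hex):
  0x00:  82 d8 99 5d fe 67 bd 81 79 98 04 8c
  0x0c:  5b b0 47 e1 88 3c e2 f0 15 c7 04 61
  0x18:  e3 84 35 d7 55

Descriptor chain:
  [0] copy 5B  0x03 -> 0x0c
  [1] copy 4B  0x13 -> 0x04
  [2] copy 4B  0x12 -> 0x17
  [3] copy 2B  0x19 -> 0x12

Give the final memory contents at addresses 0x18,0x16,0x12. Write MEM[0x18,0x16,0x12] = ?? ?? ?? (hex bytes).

MEM[0x18,0x16,0x12] = f0 04 15

[0] 0x03->0x0c len=5 : 5d fe 67 bd 81
[1] 0x13->0x04 len=4 : f0 15 c7 04
[2] 0x12->0x17 len=4 : e2 f0 15 c7
[3] 0x19->0x12 len=2 : 15 c7
query mem[0x18]=0xf0, mem[0x16]=0x04, mem[0x12]=0x15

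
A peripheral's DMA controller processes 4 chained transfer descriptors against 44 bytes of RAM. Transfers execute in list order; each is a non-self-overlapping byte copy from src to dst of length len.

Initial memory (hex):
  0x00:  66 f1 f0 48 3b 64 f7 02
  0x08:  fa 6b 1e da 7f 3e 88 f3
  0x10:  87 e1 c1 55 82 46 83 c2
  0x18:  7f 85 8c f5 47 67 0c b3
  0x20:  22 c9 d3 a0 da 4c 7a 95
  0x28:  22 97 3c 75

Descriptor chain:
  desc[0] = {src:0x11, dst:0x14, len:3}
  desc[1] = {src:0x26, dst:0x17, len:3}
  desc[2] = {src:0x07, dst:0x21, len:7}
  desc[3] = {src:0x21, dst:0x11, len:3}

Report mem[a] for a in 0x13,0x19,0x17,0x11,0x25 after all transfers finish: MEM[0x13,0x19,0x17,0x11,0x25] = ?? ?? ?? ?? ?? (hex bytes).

MEM[0x13,0x19,0x17,0x11,0x25] = 6b 22 7a 02 da

#0 dst[0x14+3] := {0xe1,0xc1,0x55}
#1 dst[0x17+3] := {0x7a,0x95,0x22}
#2 dst[0x21+7] := {0x02,0xfa,0x6b,0x1e,0xda,0x7f,0x3e}
#3 dst[0x11+3] := {0x02,0xfa,0x6b}
query mem[0x13]=0x6b, mem[0x19]=0x22, mem[0x17]=0x7a, mem[0x11]=0x02, mem[0x25]=0xda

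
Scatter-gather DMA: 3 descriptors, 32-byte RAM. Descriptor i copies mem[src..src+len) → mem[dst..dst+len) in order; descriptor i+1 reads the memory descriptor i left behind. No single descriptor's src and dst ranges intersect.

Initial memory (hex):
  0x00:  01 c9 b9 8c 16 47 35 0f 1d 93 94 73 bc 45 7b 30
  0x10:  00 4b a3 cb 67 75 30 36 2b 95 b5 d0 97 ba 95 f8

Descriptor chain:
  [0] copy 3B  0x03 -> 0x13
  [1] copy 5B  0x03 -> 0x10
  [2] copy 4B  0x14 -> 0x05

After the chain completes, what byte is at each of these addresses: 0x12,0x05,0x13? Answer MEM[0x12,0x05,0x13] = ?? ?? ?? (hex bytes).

[0] 0x03->0x13 len=3 : 8c 16 47
[1] 0x03->0x10 len=5 : 8c 16 47 35 0f
[2] 0x14->0x05 len=4 : 0f 47 30 36
query mem[0x12]=0x47, mem[0x05]=0x0f, mem[0x13]=0x35

MEM[0x12,0x05,0x13] = 47 0f 35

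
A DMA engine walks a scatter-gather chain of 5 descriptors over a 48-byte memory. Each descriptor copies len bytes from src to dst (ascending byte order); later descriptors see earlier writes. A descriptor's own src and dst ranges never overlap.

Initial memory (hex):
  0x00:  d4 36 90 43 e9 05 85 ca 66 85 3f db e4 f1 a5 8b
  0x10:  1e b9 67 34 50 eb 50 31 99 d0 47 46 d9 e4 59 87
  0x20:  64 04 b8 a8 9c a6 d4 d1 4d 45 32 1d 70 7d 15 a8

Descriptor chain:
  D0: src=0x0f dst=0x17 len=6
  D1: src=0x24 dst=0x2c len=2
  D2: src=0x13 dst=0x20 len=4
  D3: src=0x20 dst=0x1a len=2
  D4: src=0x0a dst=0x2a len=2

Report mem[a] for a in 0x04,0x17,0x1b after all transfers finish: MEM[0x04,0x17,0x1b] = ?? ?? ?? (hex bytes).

MEM[0x04,0x17,0x1b] = e9 8b 50

[0] 0x0f->0x17 len=6 : 8b 1e b9 67 34 50
[1] 0x24->0x2c len=2 : 9c a6
[2] 0x13->0x20 len=4 : 34 50 eb 50
[3] 0x20->0x1a len=2 : 34 50
[4] 0x0a->0x2a len=2 : 3f db
query mem[0x04]=0xe9, mem[0x17]=0x8b, mem[0x1b]=0x50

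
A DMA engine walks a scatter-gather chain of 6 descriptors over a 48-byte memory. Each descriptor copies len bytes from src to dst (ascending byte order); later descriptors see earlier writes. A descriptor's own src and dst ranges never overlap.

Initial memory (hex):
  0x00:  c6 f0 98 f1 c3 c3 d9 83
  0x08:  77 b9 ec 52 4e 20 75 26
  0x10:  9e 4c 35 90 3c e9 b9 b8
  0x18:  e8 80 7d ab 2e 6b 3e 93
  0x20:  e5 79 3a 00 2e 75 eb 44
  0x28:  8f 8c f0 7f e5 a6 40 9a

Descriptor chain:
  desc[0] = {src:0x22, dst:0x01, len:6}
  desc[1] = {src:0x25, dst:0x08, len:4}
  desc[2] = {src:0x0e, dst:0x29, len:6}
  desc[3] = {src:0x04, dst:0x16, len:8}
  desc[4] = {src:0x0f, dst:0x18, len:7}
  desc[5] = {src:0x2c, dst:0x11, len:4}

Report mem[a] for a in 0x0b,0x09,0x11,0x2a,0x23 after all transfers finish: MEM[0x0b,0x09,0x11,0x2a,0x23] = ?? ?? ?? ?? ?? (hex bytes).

MEM[0x0b,0x09,0x11,0x2a,0x23] = 8f eb 4c 26 00

D0: mem[0x01..0x06] <- [3a 00 2e 75 eb 44]
D1: mem[0x08..0x0b] <- [75 eb 44 8f]
D2: mem[0x29..0x2e] <- [75 26 9e 4c 35 90]
D3: mem[0x16..0x1d] <- [75 eb 44 83 75 eb 44 8f]
D4: mem[0x18..0x1e] <- [26 9e 4c 35 90 3c e9]
D5: mem[0x11..0x14] <- [4c 35 90 9a]
query mem[0x0b]=0x8f, mem[0x09]=0xeb, mem[0x11]=0x4c, mem[0x2a]=0x26, mem[0x23]=0x00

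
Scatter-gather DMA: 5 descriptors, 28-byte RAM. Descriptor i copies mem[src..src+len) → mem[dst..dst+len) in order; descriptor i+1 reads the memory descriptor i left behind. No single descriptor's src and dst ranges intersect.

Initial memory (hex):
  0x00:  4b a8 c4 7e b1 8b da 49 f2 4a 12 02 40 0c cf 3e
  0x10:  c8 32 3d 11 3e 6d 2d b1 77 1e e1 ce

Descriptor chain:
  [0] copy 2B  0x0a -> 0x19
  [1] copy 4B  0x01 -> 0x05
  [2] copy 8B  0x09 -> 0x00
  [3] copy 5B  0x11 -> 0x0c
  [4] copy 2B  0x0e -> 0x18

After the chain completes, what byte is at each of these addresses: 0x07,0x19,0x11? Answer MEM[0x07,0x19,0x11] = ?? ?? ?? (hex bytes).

  after D0: wrote 2B at 0x19 = 1202
  after D1: wrote 4B at 0x05 = a8c47eb1
  after D2: wrote 8B at 0x00 = 4a1202400ccf3ec8
  after D3: wrote 5B at 0x0c = 323d113e6d
  after D4: wrote 2B at 0x18 = 113e
query mem[0x07]=0xc8, mem[0x19]=0x3e, mem[0x11]=0x32

MEM[0x07,0x19,0x11] = c8 3e 32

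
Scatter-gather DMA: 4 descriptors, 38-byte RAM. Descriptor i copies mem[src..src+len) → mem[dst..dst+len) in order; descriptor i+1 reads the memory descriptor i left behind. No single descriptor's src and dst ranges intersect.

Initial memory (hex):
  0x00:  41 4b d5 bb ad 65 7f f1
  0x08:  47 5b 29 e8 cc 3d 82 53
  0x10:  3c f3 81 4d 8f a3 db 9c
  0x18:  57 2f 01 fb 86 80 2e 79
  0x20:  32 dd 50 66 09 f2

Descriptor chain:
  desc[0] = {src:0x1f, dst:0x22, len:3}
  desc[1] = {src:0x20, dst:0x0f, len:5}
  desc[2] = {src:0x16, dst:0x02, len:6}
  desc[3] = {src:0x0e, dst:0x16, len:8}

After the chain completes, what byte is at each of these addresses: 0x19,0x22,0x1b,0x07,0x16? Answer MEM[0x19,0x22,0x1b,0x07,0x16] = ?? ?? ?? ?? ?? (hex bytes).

MEM[0x19,0x22,0x1b,0x07,0x16] = 79 79 dd fb 82

D0: mem[0x22..0x24] <- [79 32 dd]
D1: mem[0x0f..0x13] <- [32 dd 79 32 dd]
D2: mem[0x02..0x07] <- [db 9c 57 2f 01 fb]
D3: mem[0x16..0x1d] <- [82 32 dd 79 32 dd 8f a3]
query mem[0x19]=0x79, mem[0x22]=0x79, mem[0x1b]=0xdd, mem[0x07]=0xfb, mem[0x16]=0x82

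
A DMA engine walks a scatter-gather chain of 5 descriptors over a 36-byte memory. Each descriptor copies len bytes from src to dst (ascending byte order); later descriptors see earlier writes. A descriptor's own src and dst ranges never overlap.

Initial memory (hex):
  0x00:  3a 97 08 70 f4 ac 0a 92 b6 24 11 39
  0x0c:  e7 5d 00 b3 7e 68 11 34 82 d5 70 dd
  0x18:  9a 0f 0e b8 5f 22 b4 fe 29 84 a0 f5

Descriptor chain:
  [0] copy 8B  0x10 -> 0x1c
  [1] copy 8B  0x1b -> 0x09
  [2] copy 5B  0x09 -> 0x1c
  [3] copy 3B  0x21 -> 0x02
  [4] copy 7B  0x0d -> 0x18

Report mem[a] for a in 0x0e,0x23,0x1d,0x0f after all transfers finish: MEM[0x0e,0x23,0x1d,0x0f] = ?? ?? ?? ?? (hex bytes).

MEM[0x0e,0x23,0x1d,0x0f] = 82 dd 11 d5

[0] 0x10->0x1c len=8 : 7e 68 11 34 82 d5 70 dd
[1] 0x1b->0x09 len=8 : b8 7e 68 11 34 82 d5 70
[2] 0x09->0x1c len=5 : b8 7e 68 11 34
[3] 0x21->0x02 len=3 : d5 70 dd
[4] 0x0d->0x18 len=7 : 34 82 d5 70 68 11 34
query mem[0x0e]=0x82, mem[0x23]=0xdd, mem[0x1d]=0x11, mem[0x0f]=0xd5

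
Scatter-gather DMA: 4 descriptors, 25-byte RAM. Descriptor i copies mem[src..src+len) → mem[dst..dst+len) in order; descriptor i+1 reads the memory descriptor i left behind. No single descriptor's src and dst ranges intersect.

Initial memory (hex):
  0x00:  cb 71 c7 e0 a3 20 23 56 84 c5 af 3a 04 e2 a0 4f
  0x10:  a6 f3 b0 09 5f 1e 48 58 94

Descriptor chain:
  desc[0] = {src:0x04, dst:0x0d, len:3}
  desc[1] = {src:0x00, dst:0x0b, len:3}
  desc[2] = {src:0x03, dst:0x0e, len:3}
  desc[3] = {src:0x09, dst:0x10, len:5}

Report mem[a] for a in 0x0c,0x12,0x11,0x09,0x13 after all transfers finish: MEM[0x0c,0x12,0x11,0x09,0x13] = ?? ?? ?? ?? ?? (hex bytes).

#0 dst[0x0d+3] := {0xa3,0x20,0x23}
#1 dst[0x0b+3] := {0xcb,0x71,0xc7}
#2 dst[0x0e+3] := {0xe0,0xa3,0x20}
#3 dst[0x10+5] := {0xc5,0xaf,0xcb,0x71,0xc7}
query mem[0x0c]=0x71, mem[0x12]=0xcb, mem[0x11]=0xaf, mem[0x09]=0xc5, mem[0x13]=0x71

MEM[0x0c,0x12,0x11,0x09,0x13] = 71 cb af c5 71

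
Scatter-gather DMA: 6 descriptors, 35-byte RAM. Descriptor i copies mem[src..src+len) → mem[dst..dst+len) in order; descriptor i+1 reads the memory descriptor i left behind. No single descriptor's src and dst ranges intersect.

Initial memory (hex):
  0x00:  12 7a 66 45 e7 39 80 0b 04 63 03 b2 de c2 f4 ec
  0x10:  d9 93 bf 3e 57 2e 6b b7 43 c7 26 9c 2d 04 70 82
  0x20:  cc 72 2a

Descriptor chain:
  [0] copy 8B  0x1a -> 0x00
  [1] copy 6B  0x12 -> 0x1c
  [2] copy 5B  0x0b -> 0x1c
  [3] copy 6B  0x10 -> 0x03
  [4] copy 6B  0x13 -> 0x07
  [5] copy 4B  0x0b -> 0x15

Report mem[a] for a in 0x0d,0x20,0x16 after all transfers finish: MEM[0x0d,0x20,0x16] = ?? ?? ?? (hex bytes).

MEM[0x0d,0x20,0x16] = c2 ec 43

  after D0: wrote 8B at 0x00 = 269c2d047082cc72
  after D1: wrote 6B at 0x1c = bf3e572e6bb7
  after D2: wrote 5B at 0x1c = b2dec2f4ec
  after D3: wrote 6B at 0x03 = d993bf3e572e
  after D4: wrote 6B at 0x07 = 3e572e6bb743
  after D5: wrote 4B at 0x15 = b743c2f4
query mem[0x0d]=0xc2, mem[0x20]=0xec, mem[0x16]=0x43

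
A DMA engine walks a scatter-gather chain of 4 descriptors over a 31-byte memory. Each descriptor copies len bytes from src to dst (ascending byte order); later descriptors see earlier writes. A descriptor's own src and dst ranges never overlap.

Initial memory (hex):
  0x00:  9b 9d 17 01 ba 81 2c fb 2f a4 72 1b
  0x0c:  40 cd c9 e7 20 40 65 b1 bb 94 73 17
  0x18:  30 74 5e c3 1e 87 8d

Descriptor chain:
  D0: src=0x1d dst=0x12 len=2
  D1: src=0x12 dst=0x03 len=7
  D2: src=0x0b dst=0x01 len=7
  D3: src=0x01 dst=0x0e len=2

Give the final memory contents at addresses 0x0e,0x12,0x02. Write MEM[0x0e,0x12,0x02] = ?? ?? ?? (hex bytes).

#0 dst[0x12+2] := {0x87,0x8d}
#1 dst[0x03+7] := {0x87,0x8d,0xbb,0x94,0x73,0x17,0x30}
#2 dst[0x01+7] := {0x1b,0x40,0xcd,0xc9,0xe7,0x20,0x40}
#3 dst[0x0e+2] := {0x1b,0x40}
query mem[0x0e]=0x1b, mem[0x12]=0x87, mem[0x02]=0x40

MEM[0x0e,0x12,0x02] = 1b 87 40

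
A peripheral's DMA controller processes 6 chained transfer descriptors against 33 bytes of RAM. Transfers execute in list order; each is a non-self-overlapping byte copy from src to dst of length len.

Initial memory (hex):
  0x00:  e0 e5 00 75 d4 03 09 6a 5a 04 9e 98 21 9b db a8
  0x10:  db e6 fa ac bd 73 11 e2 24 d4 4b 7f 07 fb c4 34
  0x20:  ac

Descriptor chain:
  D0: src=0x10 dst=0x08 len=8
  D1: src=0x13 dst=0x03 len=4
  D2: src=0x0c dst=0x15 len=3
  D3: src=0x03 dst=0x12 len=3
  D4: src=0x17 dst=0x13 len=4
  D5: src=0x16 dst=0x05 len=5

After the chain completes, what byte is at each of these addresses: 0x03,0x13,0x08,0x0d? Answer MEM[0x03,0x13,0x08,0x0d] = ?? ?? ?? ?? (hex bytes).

MEM[0x03,0x13,0x08,0x0d] = ac 11 d4 73

  after D0: wrote 8B at 0x08 = dbe6faacbd7311e2
  after D1: wrote 4B at 0x03 = acbd7311
  after D2: wrote 3B at 0x15 = bd7311
  after D3: wrote 3B at 0x12 = acbd73
  after D4: wrote 4B at 0x13 = 1124d44b
  after D5: wrote 5B at 0x05 = 4b1124d44b
query mem[0x03]=0xac, mem[0x13]=0x11, mem[0x08]=0xd4, mem[0x0d]=0x73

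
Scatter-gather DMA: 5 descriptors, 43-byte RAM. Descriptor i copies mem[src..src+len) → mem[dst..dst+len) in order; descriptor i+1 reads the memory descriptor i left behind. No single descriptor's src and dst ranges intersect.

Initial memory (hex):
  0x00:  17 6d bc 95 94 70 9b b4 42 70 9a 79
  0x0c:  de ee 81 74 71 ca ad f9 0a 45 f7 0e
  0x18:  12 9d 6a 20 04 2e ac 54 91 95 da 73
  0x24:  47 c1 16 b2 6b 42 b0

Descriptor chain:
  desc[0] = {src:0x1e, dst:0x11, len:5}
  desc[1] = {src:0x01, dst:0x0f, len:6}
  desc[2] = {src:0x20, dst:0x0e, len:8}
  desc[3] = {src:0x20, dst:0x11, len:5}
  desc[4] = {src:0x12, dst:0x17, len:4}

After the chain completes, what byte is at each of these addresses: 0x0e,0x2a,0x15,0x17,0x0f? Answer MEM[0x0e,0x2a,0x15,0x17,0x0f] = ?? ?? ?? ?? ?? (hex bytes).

MEM[0x0e,0x2a,0x15,0x17,0x0f] = 91 b0 47 95 95

#0 dst[0x11+5] := {0xac,0x54,0x91,0x95,0xda}
#1 dst[0x0f+6] := {0x6d,0xbc,0x95,0x94,0x70,0x9b}
#2 dst[0x0e+8] := {0x91,0x95,0xda,0x73,0x47,0xc1,0x16,0xb2}
#3 dst[0x11+5] := {0x91,0x95,0xda,0x73,0x47}
#4 dst[0x17+4] := {0x95,0xda,0x73,0x47}
query mem[0x0e]=0x91, mem[0x2a]=0xb0, mem[0x15]=0x47, mem[0x17]=0x95, mem[0x0f]=0x95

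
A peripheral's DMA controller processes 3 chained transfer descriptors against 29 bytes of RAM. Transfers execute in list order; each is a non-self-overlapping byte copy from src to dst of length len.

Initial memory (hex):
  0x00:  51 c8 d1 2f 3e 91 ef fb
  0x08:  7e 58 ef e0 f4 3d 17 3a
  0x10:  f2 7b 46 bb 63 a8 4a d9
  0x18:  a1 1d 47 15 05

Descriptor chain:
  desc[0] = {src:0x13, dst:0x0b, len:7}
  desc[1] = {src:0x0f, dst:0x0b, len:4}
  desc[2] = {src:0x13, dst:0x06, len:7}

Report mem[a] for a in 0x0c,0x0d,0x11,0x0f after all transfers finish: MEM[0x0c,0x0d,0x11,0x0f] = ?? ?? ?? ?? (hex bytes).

[0] 0x13->0x0b len=7 : bb 63 a8 4a d9 a1 1d
[1] 0x0f->0x0b len=4 : d9 a1 1d 46
[2] 0x13->0x06 len=7 : bb 63 a8 4a d9 a1 1d
query mem[0x0c]=0x1d, mem[0x0d]=0x1d, mem[0x11]=0x1d, mem[0x0f]=0xd9

MEM[0x0c,0x0d,0x11,0x0f] = 1d 1d 1d d9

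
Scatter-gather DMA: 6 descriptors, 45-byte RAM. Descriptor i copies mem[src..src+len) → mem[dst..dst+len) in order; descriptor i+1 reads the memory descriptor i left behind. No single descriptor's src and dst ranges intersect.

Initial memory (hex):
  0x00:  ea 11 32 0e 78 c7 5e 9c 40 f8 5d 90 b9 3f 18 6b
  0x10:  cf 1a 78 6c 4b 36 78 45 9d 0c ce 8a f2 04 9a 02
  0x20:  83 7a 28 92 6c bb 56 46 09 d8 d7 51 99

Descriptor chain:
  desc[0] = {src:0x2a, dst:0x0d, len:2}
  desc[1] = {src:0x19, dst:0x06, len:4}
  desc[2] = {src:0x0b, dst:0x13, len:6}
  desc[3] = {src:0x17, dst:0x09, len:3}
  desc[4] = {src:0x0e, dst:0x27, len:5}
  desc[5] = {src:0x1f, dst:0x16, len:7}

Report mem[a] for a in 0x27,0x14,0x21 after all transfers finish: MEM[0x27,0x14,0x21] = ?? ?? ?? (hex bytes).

#0 dst[0x0d+2] := {0xd7,0x51}
#1 dst[0x06+4] := {0x0c,0xce,0x8a,0xf2}
#2 dst[0x13+6] := {0x90,0xb9,0xd7,0x51,0x6b,0xcf}
#3 dst[0x09+3] := {0x6b,0xcf,0x0c}
#4 dst[0x27+5] := {0x51,0x6b,0xcf,0x1a,0x78}
#5 dst[0x16+7] := {0x02,0x83,0x7a,0x28,0x92,0x6c,0xbb}
query mem[0x27]=0x51, mem[0x14]=0xb9, mem[0x21]=0x7a

MEM[0x27,0x14,0x21] = 51 b9 7a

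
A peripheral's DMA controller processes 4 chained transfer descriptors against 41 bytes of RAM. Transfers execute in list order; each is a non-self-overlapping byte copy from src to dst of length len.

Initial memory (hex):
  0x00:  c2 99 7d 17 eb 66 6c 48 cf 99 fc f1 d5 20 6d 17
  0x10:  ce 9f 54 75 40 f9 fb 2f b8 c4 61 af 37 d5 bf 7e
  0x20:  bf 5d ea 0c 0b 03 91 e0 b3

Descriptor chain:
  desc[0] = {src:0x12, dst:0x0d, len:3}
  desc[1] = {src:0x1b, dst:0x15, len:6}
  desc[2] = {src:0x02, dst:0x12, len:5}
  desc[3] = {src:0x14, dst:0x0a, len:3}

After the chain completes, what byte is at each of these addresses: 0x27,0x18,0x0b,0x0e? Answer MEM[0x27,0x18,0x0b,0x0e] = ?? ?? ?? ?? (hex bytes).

[0] 0x12->0x0d len=3 : 54 75 40
[1] 0x1b->0x15 len=6 : af 37 d5 bf 7e bf
[2] 0x02->0x12 len=5 : 7d 17 eb 66 6c
[3] 0x14->0x0a len=3 : eb 66 6c
query mem[0x27]=0xe0, mem[0x18]=0xbf, mem[0x0b]=0x66, mem[0x0e]=0x75

MEM[0x27,0x18,0x0b,0x0e] = e0 bf 66 75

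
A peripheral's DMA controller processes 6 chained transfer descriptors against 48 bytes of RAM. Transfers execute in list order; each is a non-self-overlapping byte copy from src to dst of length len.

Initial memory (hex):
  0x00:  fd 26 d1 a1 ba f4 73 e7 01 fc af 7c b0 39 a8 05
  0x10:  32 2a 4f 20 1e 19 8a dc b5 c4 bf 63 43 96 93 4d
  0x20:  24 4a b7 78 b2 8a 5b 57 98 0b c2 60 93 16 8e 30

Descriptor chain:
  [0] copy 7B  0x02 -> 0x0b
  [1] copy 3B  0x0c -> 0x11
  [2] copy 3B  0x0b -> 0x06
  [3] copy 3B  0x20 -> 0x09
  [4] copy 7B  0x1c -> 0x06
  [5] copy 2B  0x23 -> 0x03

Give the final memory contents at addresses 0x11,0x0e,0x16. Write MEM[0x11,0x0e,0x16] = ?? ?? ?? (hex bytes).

MEM[0x11,0x0e,0x16] = a1 f4 8a

#0 dst[0x0b+7] := {0xd1,0xa1,0xba,0xf4,0x73,0xe7,0x01}
#1 dst[0x11+3] := {0xa1,0xba,0xf4}
#2 dst[0x06+3] := {0xd1,0xa1,0xba}
#3 dst[0x09+3] := {0x24,0x4a,0xb7}
#4 dst[0x06+7] := {0x43,0x96,0x93,0x4d,0x24,0x4a,0xb7}
#5 dst[0x03+2] := {0x78,0xb2}
query mem[0x11]=0xa1, mem[0x0e]=0xf4, mem[0x16]=0x8a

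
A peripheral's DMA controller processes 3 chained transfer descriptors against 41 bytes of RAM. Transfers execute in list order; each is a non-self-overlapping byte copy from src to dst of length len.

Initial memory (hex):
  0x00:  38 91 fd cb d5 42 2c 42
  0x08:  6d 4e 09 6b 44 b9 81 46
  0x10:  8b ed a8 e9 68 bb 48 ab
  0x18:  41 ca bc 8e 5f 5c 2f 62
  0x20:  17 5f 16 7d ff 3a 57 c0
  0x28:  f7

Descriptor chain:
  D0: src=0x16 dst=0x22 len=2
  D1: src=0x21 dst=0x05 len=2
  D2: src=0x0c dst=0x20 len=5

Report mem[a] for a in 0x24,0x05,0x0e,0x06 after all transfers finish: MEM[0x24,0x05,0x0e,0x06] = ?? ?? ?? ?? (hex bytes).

MEM[0x24,0x05,0x0e,0x06] = 8b 5f 81 48

[0] 0x16->0x22 len=2 : 48 ab
[1] 0x21->0x05 len=2 : 5f 48
[2] 0x0c->0x20 len=5 : 44 b9 81 46 8b
query mem[0x24]=0x8b, mem[0x05]=0x5f, mem[0x0e]=0x81, mem[0x06]=0x48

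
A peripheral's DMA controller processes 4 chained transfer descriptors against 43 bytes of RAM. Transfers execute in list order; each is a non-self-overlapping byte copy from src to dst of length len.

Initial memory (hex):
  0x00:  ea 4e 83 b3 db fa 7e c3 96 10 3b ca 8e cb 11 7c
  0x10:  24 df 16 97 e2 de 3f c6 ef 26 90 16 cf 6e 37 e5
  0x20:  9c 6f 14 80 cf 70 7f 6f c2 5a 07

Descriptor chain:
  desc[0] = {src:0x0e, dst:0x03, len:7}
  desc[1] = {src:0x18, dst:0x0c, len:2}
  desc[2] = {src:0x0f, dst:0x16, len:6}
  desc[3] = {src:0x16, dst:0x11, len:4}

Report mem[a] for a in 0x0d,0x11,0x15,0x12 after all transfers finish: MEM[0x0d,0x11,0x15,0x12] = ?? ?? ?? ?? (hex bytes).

D0: mem[0x03..0x09] <- [11 7c 24 df 16 97 e2]
D1: mem[0x0c..0x0d] <- [ef 26]
D2: mem[0x16..0x1b] <- [7c 24 df 16 97 e2]
D3: mem[0x11..0x14] <- [7c 24 df 16]
query mem[0x0d]=0x26, mem[0x11]=0x7c, mem[0x15]=0xde, mem[0x12]=0x24

MEM[0x0d,0x11,0x15,0x12] = 26 7c de 24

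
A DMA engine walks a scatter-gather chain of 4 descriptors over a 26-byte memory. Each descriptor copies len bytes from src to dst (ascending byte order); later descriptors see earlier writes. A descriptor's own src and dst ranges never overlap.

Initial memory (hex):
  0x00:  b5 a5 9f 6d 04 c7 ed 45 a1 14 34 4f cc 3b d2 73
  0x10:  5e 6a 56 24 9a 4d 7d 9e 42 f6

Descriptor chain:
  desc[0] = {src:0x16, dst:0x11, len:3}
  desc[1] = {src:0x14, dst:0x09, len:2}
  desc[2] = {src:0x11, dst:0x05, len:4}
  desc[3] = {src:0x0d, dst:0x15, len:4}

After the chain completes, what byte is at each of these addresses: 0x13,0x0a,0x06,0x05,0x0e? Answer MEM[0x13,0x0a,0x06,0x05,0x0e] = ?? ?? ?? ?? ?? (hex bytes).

[0] 0x16->0x11 len=3 : 7d 9e 42
[1] 0x14->0x09 len=2 : 9a 4d
[2] 0x11->0x05 len=4 : 7d 9e 42 9a
[3] 0x0d->0x15 len=4 : 3b d2 73 5e
query mem[0x13]=0x42, mem[0x0a]=0x4d, mem[0x06]=0x9e, mem[0x05]=0x7d, mem[0x0e]=0xd2

MEM[0x13,0x0a,0x06,0x05,0x0e] = 42 4d 9e 7d d2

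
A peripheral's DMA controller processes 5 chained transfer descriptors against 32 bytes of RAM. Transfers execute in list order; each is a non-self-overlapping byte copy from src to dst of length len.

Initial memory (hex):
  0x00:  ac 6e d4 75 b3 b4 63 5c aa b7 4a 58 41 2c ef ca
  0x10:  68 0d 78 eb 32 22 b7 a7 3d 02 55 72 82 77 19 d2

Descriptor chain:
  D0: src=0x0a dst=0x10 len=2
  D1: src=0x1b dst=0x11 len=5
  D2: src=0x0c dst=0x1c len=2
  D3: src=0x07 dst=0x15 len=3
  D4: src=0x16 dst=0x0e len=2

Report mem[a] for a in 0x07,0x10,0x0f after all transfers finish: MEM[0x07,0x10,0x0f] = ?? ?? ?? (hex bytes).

MEM[0x07,0x10,0x0f] = 5c 4a b7

#0 dst[0x10+2] := {0x4a,0x58}
#1 dst[0x11+5] := {0x72,0x82,0x77,0x19,0xd2}
#2 dst[0x1c+2] := {0x41,0x2c}
#3 dst[0x15+3] := {0x5c,0xaa,0xb7}
#4 dst[0x0e+2] := {0xaa,0xb7}
query mem[0x07]=0x5c, mem[0x10]=0x4a, mem[0x0f]=0xb7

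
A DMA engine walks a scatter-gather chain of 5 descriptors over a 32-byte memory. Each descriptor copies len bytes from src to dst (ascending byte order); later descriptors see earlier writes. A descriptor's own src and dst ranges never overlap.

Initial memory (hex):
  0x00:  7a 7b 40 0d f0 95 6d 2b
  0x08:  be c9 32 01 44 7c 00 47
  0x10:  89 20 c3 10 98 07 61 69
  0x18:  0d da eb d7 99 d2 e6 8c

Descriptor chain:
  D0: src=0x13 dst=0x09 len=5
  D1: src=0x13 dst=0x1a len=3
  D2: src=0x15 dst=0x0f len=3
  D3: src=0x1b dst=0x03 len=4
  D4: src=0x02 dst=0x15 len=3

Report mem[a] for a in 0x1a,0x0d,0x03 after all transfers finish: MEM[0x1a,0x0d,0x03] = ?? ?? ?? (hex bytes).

#0 dst[0x09+5] := {0x10,0x98,0x07,0x61,0x69}
#1 dst[0x1a+3] := {0x10,0x98,0x07}
#2 dst[0x0f+3] := {0x07,0x61,0x69}
#3 dst[0x03+4] := {0x98,0x07,0xd2,0xe6}
#4 dst[0x15+3] := {0x40,0x98,0x07}
query mem[0x1a]=0x10, mem[0x0d]=0x69, mem[0x03]=0x98

MEM[0x1a,0x0d,0x03] = 10 69 98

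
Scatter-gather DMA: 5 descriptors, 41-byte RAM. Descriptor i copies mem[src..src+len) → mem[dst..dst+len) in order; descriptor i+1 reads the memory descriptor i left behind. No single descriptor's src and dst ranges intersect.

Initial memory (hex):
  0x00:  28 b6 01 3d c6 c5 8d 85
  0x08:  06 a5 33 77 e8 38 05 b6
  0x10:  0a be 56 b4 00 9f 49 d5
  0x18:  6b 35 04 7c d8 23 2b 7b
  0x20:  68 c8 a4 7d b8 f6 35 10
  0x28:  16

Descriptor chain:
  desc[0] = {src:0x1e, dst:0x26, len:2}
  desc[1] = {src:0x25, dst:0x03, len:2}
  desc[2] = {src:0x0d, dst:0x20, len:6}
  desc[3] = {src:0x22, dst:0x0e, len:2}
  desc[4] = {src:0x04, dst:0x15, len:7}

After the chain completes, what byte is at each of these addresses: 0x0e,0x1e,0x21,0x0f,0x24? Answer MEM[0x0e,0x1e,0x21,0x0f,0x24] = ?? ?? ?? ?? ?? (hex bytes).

MEM[0x0e,0x1e,0x21,0x0f,0x24] = b6 2b 05 0a be

[0] 0x1e->0x26 len=2 : 2b 7b
[1] 0x25->0x03 len=2 : f6 2b
[2] 0x0d->0x20 len=6 : 38 05 b6 0a be 56
[3] 0x22->0x0e len=2 : b6 0a
[4] 0x04->0x15 len=7 : 2b c5 8d 85 06 a5 33
query mem[0x0e]=0xb6, mem[0x1e]=0x2b, mem[0x21]=0x05, mem[0x0f]=0x0a, mem[0x24]=0xbe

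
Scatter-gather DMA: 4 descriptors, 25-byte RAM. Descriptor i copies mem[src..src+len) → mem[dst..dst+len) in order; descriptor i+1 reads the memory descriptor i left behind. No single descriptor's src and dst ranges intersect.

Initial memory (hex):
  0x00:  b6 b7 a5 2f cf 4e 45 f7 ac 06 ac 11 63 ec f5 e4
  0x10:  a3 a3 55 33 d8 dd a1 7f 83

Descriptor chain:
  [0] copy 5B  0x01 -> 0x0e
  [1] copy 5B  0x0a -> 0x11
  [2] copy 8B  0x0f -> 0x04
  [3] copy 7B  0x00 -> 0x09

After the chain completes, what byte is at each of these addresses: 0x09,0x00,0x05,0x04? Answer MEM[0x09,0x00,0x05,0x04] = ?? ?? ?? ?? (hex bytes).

[0] 0x01->0x0e len=5 : b7 a5 2f cf 4e
[1] 0x0a->0x11 len=5 : ac 11 63 ec b7
[2] 0x0f->0x04 len=8 : a5 2f ac 11 63 ec b7 a1
[3] 0x00->0x09 len=7 : b6 b7 a5 2f a5 2f ac
query mem[0x09]=0xb6, mem[0x00]=0xb6, mem[0x05]=0x2f, mem[0x04]=0xa5

MEM[0x09,0x00,0x05,0x04] = b6 b6 2f a5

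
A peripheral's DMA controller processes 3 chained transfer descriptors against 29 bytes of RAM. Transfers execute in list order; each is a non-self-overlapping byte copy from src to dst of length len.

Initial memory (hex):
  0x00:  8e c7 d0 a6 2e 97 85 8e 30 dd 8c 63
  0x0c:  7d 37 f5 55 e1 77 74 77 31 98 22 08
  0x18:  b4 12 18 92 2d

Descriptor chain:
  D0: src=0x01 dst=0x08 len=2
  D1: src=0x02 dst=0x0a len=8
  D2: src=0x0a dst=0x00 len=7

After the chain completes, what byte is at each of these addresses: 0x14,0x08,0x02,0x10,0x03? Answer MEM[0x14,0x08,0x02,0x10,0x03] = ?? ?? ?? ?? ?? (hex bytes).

MEM[0x14,0x08,0x02,0x10,0x03] = 31 c7 2e c7 97

  after D0: wrote 2B at 0x08 = c7d0
  after D1: wrote 8B at 0x0a = d0a62e97858ec7d0
  after D2: wrote 7B at 0x00 = d0a62e97858ec7
query mem[0x14]=0x31, mem[0x08]=0xc7, mem[0x02]=0x2e, mem[0x10]=0xc7, mem[0x03]=0x97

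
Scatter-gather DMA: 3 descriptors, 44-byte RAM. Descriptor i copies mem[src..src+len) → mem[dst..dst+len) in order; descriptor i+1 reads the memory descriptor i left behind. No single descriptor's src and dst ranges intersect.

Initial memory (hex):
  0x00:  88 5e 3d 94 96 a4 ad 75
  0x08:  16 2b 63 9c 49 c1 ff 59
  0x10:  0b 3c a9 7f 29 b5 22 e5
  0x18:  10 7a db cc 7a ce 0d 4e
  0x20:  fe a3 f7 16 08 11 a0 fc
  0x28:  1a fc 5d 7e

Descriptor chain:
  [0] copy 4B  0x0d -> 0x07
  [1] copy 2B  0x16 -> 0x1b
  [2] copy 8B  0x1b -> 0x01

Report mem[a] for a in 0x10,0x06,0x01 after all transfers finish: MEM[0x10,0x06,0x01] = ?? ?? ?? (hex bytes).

MEM[0x10,0x06,0x01] = 0b fe 22

D0: mem[0x07..0x0a] <- [c1 ff 59 0b]
D1: mem[0x1b..0x1c] <- [22 e5]
D2: mem[0x01..0x08] <- [22 e5 ce 0d 4e fe a3 f7]
query mem[0x10]=0x0b, mem[0x06]=0xfe, mem[0x01]=0x22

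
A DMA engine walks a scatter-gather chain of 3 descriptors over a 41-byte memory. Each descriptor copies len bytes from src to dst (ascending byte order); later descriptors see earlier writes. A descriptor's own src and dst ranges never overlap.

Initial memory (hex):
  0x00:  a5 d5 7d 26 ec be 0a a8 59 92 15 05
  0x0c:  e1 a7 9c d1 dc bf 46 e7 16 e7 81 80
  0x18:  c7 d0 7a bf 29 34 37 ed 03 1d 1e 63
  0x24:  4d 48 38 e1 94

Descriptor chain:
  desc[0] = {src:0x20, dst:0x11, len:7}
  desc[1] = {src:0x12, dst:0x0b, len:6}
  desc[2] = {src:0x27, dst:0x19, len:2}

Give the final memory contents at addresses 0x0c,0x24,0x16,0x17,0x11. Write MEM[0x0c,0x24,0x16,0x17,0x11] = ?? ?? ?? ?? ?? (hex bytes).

  after D0: wrote 7B at 0x11 = 031d1e634d4838
  after D1: wrote 6B at 0x0b = 1d1e634d4838
  after D2: wrote 2B at 0x19 = e194
query mem[0x0c]=0x1e, mem[0x24]=0x4d, mem[0x16]=0x48, mem[0x17]=0x38, mem[0x11]=0x03

MEM[0x0c,0x24,0x16,0x17,0x11] = 1e 4d 48 38 03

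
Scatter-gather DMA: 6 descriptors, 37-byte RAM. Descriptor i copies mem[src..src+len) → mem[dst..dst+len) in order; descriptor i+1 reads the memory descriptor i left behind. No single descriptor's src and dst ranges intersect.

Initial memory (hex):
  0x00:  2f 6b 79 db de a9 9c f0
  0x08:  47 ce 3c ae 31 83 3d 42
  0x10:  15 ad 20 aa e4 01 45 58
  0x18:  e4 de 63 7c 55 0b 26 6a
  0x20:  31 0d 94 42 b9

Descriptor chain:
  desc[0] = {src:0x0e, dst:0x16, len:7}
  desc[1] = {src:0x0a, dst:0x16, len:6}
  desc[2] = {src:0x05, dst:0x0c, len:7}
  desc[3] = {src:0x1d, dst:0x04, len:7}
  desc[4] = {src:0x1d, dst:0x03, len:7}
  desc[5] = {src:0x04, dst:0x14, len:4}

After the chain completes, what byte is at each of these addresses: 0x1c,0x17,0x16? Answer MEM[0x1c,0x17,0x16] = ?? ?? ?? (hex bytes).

  after D0: wrote 7B at 0x16 = 3d4215ad20aae4
  after D1: wrote 6B at 0x16 = 3cae31833d42
  after D2: wrote 7B at 0x0c = a99cf047ce3cae
  after D3: wrote 7B at 0x04 = 0b266a310d9442
  after D4: wrote 7B at 0x03 = 0b266a310d9442
  after D5: wrote 4B at 0x14 = 266a310d
query mem[0x1c]=0xe4, mem[0x17]=0x0d, mem[0x16]=0x31

MEM[0x1c,0x17,0x16] = e4 0d 31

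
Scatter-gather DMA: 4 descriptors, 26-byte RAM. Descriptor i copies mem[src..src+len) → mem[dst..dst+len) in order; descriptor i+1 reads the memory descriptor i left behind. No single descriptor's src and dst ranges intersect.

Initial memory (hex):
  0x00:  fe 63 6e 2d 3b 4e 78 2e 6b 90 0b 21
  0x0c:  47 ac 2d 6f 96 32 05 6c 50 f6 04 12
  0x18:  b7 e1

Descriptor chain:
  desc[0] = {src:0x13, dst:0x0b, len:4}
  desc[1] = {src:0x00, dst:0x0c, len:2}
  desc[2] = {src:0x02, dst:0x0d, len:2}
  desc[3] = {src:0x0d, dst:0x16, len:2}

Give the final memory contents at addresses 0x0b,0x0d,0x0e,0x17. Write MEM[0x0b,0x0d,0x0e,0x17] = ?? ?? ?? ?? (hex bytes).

D0: mem[0x0b..0x0e] <- [6c 50 f6 04]
D1: mem[0x0c..0x0d] <- [fe 63]
D2: mem[0x0d..0x0e] <- [6e 2d]
D3: mem[0x16..0x17] <- [6e 2d]
query mem[0x0b]=0x6c, mem[0x0d]=0x6e, mem[0x0e]=0x2d, mem[0x17]=0x2d

MEM[0x0b,0x0d,0x0e,0x17] = 6c 6e 2d 2d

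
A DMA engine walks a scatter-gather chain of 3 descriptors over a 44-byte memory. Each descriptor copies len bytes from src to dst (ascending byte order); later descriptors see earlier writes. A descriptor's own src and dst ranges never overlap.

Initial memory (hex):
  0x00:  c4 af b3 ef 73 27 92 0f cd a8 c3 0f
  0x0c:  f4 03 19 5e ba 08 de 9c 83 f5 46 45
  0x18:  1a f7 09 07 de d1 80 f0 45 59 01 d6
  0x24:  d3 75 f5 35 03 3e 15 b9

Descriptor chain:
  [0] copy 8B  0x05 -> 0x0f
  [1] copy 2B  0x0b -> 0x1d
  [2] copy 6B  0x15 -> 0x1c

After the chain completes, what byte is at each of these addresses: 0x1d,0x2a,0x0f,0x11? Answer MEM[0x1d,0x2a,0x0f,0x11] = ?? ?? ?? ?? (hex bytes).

MEM[0x1d,0x2a,0x0f,0x11] = f4 15 27 0f

D0: mem[0x0f..0x16] <- [27 92 0f cd a8 c3 0f f4]
D1: mem[0x1d..0x1e] <- [0f f4]
D2: mem[0x1c..0x21] <- [0f f4 45 1a f7 09]
query mem[0x1d]=0xf4, mem[0x2a]=0x15, mem[0x0f]=0x27, mem[0x11]=0x0f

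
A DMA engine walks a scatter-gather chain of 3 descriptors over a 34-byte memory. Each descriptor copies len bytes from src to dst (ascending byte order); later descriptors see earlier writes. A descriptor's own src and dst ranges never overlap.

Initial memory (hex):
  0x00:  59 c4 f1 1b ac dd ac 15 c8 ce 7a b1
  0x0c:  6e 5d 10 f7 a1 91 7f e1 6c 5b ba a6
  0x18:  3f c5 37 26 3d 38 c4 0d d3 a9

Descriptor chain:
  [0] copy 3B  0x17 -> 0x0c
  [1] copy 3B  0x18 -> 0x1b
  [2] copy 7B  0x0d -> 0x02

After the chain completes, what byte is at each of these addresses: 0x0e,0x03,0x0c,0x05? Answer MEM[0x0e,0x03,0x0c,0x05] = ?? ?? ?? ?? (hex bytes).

MEM[0x0e,0x03,0x0c,0x05] = c5 c5 a6 a1

  after D0: wrote 3B at 0x0c = a63fc5
  after D1: wrote 3B at 0x1b = 3fc537
  after D2: wrote 7B at 0x02 = 3fc5f7a1917fe1
query mem[0x0e]=0xc5, mem[0x03]=0xc5, mem[0x0c]=0xa6, mem[0x05]=0xa1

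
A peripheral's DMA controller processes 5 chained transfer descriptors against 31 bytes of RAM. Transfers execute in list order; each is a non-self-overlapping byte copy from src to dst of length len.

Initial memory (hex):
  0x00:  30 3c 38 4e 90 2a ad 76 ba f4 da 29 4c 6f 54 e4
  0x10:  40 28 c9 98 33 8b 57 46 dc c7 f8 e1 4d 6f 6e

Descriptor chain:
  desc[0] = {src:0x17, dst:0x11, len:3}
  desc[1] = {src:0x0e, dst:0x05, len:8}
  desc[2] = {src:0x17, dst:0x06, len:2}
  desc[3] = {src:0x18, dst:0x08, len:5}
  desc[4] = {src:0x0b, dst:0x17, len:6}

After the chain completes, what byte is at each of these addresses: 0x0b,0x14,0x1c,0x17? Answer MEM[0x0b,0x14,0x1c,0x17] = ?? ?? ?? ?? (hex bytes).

#0 dst[0x11+3] := {0x46,0xdc,0xc7}
#1 dst[0x05+8] := {0x54,0xe4,0x40,0x46,0xdc,0xc7,0x33,0x8b}
#2 dst[0x06+2] := {0x46,0xdc}
#3 dst[0x08+5] := {0xdc,0xc7,0xf8,0xe1,0x4d}
#4 dst[0x17+6] := {0xe1,0x4d,0x6f,0x54,0xe4,0x40}
query mem[0x0b]=0xe1, mem[0x14]=0x33, mem[0x1c]=0x40, mem[0x17]=0xe1

MEM[0x0b,0x14,0x1c,0x17] = e1 33 40 e1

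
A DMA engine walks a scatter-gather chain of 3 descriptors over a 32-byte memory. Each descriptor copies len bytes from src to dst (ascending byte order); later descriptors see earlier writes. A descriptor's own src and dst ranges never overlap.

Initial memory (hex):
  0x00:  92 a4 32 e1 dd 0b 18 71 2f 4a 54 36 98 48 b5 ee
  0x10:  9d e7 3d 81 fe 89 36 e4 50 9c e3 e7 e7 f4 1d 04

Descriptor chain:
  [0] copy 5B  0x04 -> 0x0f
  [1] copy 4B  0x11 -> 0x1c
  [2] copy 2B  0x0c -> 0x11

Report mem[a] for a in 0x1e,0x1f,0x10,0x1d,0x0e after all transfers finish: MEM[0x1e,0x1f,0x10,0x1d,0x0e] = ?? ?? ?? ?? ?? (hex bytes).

[0] 0x04->0x0f len=5 : dd 0b 18 71 2f
[1] 0x11->0x1c len=4 : 18 71 2f fe
[2] 0x0c->0x11 len=2 : 98 48
query mem[0x1e]=0x2f, mem[0x1f]=0xfe, mem[0x10]=0x0b, mem[0x1d]=0x71, mem[0x0e]=0xb5

MEM[0x1e,0x1f,0x10,0x1d,0x0e] = 2f fe 0b 71 b5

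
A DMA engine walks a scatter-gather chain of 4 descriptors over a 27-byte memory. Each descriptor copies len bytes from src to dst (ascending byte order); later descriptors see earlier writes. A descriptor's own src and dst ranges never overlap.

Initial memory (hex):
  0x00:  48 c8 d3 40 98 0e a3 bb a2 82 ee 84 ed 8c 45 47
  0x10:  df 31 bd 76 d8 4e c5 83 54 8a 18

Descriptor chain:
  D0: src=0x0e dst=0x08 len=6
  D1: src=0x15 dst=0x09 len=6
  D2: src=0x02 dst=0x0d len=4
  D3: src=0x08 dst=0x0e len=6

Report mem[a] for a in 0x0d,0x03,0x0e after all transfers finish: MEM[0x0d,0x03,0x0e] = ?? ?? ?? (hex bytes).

  after D0: wrote 6B at 0x08 = 4547df31bd76
  after D1: wrote 6B at 0x09 = 4ec583548a18
  after D2: wrote 4B at 0x0d = d340980e
  after D3: wrote 6B at 0x0e = 454ec58354d3
query mem[0x0d]=0xd3, mem[0x03]=0x40, mem[0x0e]=0x45

MEM[0x0d,0x03,0x0e] = d3 40 45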